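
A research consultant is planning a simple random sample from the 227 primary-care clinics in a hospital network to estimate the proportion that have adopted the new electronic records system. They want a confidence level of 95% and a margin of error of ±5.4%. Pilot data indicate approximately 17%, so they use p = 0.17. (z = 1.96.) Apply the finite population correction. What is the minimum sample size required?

Unadjusted: n₀ = 1.96² × 0.17 × 0.83 / 0.054² ≈ 185.89, so n₀ = 186.
Finite population correction with N = 227: n = n₀ / (1 + (n₀−1)/N) = 186 / (1 + 185/227) = 186 / 1.8150 ≈ 102.48.
Rounding up, n = 103.

103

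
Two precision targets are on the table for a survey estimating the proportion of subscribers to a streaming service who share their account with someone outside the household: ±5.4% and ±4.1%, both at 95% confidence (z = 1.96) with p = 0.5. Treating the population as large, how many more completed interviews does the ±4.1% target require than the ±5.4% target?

242

At ±5.4%: n = 1.96² × 0.2500 / 0.054² ≈ 329.36 → 330.
At ±4.1%: n = 1.96² × 0.2500 / 0.041² ≈ 571.33 → 572.
Additional respondents: 572 − 330 = 242.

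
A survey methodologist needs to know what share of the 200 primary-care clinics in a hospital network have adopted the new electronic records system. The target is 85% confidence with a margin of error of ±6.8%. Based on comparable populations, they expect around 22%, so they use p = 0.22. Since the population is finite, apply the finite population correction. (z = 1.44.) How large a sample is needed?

Unadjusted: n₀ = 1.44² × 0.22 × 0.78 / 0.068² ≈ 76.95, so n₀ = 77.
Finite population correction with N = 200: n = n₀ / (1 + (n₀−1)/N) = 77 / (1 + 76/200) = 77 / 1.3800 ≈ 55.80.
Rounding up, n = 56.

56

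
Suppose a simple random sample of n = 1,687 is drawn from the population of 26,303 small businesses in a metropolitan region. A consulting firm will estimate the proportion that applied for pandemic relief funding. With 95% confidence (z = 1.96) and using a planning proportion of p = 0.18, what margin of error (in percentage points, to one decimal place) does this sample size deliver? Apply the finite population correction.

Finite-population factor: (N−n)/(N−1) = (26303−1687)/(26303−1) = 0.9359.
SE(p̂) = √[p(1−p)/n · (N−n)/(N−1)] = √[0.1476/1687 × 0.9359] = 0.00905.
E = z × SE = 1.96 × 0.00905 = 0.01774 ≈ 1.8 percentage points.

1.8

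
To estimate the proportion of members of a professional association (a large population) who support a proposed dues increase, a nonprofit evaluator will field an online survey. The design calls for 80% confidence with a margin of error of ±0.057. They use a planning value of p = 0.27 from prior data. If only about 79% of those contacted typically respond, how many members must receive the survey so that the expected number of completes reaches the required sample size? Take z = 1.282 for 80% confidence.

127

Completed interviews needed: n₀ = 1.282² × 0.1971 / 0.057² ≈ 99.70 → 100.
At a 79% response rate, contacts needed = 100 / 0.79 ≈ 126.58 → 127.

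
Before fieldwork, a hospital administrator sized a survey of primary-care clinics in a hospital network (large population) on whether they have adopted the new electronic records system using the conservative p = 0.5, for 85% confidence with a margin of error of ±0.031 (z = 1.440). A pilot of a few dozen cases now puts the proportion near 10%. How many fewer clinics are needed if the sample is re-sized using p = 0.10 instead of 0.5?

345

Conservative (p = 0.5): n = 1.440² × 0.25 / 0.031² ≈ 539.44 → 540.
Using p = 0.10: p(1−p) = 0.0900, so n = 1.440² × 0.0900 / 0.031² ≈ 194.20 → 195.
Reduction: 540 − 195 = 345.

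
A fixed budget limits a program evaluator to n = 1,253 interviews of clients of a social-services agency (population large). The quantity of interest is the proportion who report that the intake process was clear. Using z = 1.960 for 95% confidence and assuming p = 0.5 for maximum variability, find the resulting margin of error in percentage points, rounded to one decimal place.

2.8

SE(p̂) = √[p(1−p)/n] = √[0.2500/1253] = 0.01413.
E = z × SE = 1.960 × 0.01413 = 0.02769, or 2.8 percentage points.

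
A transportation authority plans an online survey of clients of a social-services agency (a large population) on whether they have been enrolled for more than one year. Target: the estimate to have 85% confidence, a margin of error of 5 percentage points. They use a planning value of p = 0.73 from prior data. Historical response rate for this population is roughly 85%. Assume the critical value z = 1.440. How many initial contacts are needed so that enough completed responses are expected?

Completed interviews needed: n₀ = 1.440² × 0.1971 / 0.050² ≈ 163.48 → 164.
At an 85% response rate, contacts needed = 164 / 0.85 ≈ 192.94 → 193.

193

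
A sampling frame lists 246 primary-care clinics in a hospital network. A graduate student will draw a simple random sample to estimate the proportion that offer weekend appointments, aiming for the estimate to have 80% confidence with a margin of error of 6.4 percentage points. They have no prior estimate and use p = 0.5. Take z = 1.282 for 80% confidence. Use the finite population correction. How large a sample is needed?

72

Unadjusted: n₀ = 1.282² × 0.50 × 0.50 / 0.064² ≈ 100.31, so n₀ = 101.
Finite population correction with N = 246: n = n₀ / (1 + (n₀−1)/N) = 101 / (1 + 100/246) = 101 / 1.4065 ≈ 71.81.
Rounding up, n = 72.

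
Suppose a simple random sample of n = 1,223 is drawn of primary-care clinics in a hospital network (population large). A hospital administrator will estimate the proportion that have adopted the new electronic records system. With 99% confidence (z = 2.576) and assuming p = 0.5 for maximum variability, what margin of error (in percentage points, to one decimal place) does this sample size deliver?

SE(p̂) = √[p(1−p)/n] = √[0.2500/1223] = 0.01430.
E = z × SE = 2.576 × 0.01430 = 0.03683, or 3.7 percentage points.

3.7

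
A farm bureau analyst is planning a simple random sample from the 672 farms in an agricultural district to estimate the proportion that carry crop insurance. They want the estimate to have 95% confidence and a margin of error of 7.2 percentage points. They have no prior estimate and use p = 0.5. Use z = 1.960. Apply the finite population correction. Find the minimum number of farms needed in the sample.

146

Unadjusted: n₀ = 1.960² × 0.50 × 0.50 / 0.072² ≈ 185.26, so n₀ = 186.
Finite population correction with N = 672: n = n₀ / (1 + (n₀−1)/N) = 186 / (1 + 185/672) = 186 / 1.2753 ≈ 145.85.
Rounding up, n = 146.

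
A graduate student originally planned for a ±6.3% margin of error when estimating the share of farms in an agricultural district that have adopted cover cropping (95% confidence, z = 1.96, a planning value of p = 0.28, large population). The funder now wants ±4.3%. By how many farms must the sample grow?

223

At ±6.3%: n = 1.96² × 0.2016 / 0.063² ≈ 195.13 → 196.
At ±4.3%: n = 1.96² × 0.2016 / 0.043² ≈ 418.86 → 419.
Additional respondents: 419 − 196 = 223.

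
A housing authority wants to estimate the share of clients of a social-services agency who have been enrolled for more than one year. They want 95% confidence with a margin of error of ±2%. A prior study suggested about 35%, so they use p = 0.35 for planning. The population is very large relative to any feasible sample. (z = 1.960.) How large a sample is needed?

2185

With p = 0.35, p(1−p) = 0.2275.
n = z²·p(1−p)/E² = 1.960² × 0.2275 / 0.020² = 3.8416 × 0.2275 / 0.000400 ≈ 2184.91.
Rounding up gives n = 2185.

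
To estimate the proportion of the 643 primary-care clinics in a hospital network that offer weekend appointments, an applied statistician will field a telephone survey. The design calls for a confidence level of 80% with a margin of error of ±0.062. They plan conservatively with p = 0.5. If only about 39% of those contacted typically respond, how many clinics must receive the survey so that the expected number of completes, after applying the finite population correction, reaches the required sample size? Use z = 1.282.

Completed interviews needed (unadjusted): n₀ = 1.282² × 0.2500 / 0.062² ≈ 106.89 → 107.
FPC for N = 643: n = 107 / (1 + 106/643) = 107 / 1.1649 ≈ 91.86 → 92.
At a 39% response rate, contacts needed = 92 / 0.39 ≈ 235.90 → 236.

236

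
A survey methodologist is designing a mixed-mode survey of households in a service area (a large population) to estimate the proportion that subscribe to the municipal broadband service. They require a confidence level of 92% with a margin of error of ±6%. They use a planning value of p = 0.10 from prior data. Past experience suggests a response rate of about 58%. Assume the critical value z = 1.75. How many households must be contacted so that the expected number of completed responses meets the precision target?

133

Completed interviews needed: n₀ = 1.75² × 0.0900 / 0.060² ≈ 76.56 → 77.
At a 58% response rate, contacts needed = 77 / 0.58 ≈ 132.76 → 133.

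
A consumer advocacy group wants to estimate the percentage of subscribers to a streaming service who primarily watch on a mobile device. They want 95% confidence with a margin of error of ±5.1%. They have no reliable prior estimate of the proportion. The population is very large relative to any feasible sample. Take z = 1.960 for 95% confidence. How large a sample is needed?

With no prior estimate, use p = 0.5, giving p(1−p) = 0.25.
n = z²·p(1−p)/E² = 1.960² × 0.2500 / 0.051² = 3.8416 × 0.2500 / 0.002601 ≈ 369.24.
Rounding up gives n = 370.

370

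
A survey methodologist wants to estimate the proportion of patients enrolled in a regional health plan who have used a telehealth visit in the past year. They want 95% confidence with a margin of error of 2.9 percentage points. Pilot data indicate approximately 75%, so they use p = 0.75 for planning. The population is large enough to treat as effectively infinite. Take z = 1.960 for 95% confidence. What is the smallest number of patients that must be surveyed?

857

With p = 0.75, p(1−p) = 0.1875.
n = z²·p(1−p)/E² = 1.960² × 0.1875 / 0.029² = 3.8416 × 0.1875 / 0.000841 ≈ 856.48.
Rounding up gives n = 857.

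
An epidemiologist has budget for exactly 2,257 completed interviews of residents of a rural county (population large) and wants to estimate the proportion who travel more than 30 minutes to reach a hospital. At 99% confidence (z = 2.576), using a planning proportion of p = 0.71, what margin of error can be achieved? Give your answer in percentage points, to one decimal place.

SE(p̂) = √[p(1−p)/n] = √[0.2059/2257] = 0.00955.
E = z × SE = 2.576 × 0.00955 = 0.02460, or 2.5 percentage points.

2.5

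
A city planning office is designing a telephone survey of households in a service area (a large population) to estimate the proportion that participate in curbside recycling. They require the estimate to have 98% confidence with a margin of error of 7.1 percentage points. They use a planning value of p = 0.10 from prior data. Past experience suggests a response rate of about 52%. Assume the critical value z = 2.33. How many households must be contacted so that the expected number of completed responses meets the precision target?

187

Completed interviews needed: n₀ = 2.33² × 0.0900 / 0.071² ≈ 96.93 → 97.
At a 52% response rate, contacts needed = 97 / 0.52 ≈ 186.54 → 187.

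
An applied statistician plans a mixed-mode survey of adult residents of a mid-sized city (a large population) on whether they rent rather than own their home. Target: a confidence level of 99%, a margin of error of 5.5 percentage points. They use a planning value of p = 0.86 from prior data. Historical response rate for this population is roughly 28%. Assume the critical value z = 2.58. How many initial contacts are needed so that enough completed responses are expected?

947

Completed interviews needed: n₀ = 2.58² × 0.1204 / 0.055² ≈ 264.94 → 265.
At a 28% response rate, contacts needed = 265 / 0.28 ≈ 946.43 → 947.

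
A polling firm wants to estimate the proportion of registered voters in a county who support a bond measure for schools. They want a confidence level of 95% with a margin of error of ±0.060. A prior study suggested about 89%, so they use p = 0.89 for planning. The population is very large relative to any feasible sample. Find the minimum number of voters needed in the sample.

105

For 95% confidence, z = 1.960.
With p = 0.89, p(1−p) = 0.0979.
n = z²·p(1−p)/E² = 1.960² × 0.0979 / 0.060² = 3.8416 × 0.0979 / 0.003600 ≈ 104.47.
Rounding up gives n = 105.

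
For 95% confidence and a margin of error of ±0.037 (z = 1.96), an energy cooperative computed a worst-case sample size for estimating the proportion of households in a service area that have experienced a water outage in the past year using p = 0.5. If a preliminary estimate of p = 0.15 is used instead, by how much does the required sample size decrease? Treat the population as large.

344

Conservative (p = 0.5): n = 1.96² × 0.25 / 0.037² ≈ 701.53 → 702.
Using p = 0.15: p(1−p) = 0.1275, so n = 1.96² × 0.1275 / 0.037² ≈ 357.78 → 358.
Reduction: 702 − 358 = 344.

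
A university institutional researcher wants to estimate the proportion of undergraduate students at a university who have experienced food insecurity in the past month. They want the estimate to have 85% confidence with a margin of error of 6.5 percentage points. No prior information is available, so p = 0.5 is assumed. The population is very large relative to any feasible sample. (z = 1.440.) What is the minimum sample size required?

With p = 0.5, p(1−p) = 0.25.
n = z²·p(1−p)/E² = 1.440² × 0.2500 / 0.065² = 2.0736 × 0.2500 / 0.004225 ≈ 122.70.
Rounding up gives n = 123.

123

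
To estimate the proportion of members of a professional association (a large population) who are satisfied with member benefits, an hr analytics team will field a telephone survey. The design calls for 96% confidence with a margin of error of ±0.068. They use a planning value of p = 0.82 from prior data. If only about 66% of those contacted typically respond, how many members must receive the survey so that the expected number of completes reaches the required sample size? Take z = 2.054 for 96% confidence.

205

Completed interviews needed: n₀ = 2.054² × 0.1476 / 0.068² ≈ 134.67 → 135.
At a 66% response rate, contacts needed = 135 / 0.66 ≈ 204.55 → 205.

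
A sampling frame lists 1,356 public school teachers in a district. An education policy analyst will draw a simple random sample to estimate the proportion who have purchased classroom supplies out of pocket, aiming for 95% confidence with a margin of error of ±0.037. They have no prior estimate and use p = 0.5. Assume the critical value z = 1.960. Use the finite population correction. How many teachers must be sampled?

Unadjusted: n₀ = 1.960² × 0.50 × 0.50 / 0.037² ≈ 701.53, so n₀ = 702.
Finite population correction with N = 1,356: n = n₀ / (1 + (n₀−1)/N) = 702 / (1 + 701/1356) = 702 / 1.5170 ≈ 462.77.
Rounding up, n = 463.

463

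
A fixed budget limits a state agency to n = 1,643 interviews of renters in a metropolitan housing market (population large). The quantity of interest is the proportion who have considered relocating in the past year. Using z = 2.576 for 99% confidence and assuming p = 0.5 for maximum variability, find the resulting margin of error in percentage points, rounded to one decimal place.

3.2

SE(p̂) = √[p(1−p)/n] = √[0.2500/1643] = 0.01234.
E = z × SE = 2.576 × 0.01234 = 0.03178, or 3.2 percentage points.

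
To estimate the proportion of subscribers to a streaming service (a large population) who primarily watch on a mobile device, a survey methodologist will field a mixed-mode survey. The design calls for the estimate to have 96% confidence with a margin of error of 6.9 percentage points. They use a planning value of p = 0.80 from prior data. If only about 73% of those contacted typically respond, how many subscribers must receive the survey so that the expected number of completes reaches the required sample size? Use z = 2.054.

Completed interviews needed: n₀ = 2.054² × 0.1600 / 0.069² ≈ 141.78 → 142.
At a 73% response rate, contacts needed = 142 / 0.73 ≈ 194.52 → 195.

195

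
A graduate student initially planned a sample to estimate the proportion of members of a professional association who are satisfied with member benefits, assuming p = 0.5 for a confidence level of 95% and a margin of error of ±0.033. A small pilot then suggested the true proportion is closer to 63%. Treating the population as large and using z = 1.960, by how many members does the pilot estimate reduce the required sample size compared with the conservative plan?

59

Conservative (p = 0.5): n = 1.960² × 0.25 / 0.033² ≈ 881.91 → 882.
Using p = 0.63: p(1−p) = 0.2331, so n = 1.960² × 0.2331 / 0.033² ≈ 822.29 → 823.
Reduction: 882 − 823 = 59.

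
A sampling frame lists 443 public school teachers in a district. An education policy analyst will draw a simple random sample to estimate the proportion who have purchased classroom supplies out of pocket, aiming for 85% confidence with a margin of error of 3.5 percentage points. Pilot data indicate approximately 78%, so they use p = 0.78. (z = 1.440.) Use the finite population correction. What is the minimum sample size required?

176

Unadjusted: n₀ = 1.440² × 0.78 × 0.22 / 0.035² ≈ 290.47, so n₀ = 291.
Finite population correction with N = 443: n = n₀ / (1 + (n₀−1)/N) = 291 / (1 + 290/443) = 291 / 1.6546 ≈ 175.87.
Rounding up, n = 176.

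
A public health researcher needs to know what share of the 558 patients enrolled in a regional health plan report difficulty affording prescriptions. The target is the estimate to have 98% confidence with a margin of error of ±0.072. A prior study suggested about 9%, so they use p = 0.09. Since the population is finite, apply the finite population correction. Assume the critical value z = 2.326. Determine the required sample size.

Unadjusted: n₀ = 2.326² × 0.09 × 0.91 / 0.072² ≈ 85.47, so n₀ = 86.
Finite population correction with N = 558: n = n₀ / (1 + (n₀−1)/N) = 86 / (1 + 85/558) = 86 / 1.1523 ≈ 74.63.
Rounding up, n = 75.

75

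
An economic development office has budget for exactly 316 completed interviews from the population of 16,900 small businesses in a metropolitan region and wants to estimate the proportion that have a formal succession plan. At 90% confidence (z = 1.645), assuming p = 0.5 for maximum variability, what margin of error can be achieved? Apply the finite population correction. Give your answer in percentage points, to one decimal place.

Finite-population factor: (N−n)/(N−1) = (16900−316)/(16900−1) = 0.9814.
SE(p̂) = √[p(1−p)/n · (N−n)/(N−1)] = √[0.2500/316 × 0.9814] = 0.02786.
E = z × SE = 1.645 × 0.02786 = 0.04584 ≈ 4.6 percentage points.

4.6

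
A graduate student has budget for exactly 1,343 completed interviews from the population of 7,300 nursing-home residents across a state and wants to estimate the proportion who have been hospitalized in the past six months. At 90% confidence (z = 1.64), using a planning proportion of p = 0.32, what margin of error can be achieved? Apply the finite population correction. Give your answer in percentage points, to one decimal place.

1.9

Finite-population factor: (N−n)/(N−1) = (7300−1343)/(7300−1) = 0.8161.
SE(p̂) = √[p(1−p)/n · (N−n)/(N−1)] = √[0.2176/1343 × 0.8161] = 0.01150.
E = z × SE = 1.64 × 0.01150 = 0.01886 ≈ 1.9 percentage points.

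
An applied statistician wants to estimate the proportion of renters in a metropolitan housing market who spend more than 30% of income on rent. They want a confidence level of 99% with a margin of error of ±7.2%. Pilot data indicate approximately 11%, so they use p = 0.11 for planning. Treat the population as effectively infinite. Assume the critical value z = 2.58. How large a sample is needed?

With p = 0.11, p(1−p) = 0.0979.
n = z²·p(1−p)/E² = 2.58² × 0.0979 / 0.072² = 6.6564 × 0.0979 / 0.005184 ≈ 125.71.
Rounding up gives n = 126.

126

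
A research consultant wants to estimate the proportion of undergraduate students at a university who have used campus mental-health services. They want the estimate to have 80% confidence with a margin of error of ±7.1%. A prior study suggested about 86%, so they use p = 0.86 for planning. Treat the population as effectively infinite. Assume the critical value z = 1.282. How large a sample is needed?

With p = 0.86, p(1−p) = 0.1204.
n = z²·p(1−p)/E² = 1.282² × 0.1204 / 0.071² = 1.6435 × 0.1204 / 0.005041 ≈ 39.25.
Rounding up gives n = 40.

40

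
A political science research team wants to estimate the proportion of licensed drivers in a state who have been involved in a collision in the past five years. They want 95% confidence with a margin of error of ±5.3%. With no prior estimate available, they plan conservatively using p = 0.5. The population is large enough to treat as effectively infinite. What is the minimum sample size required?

For 95% confidence, z = 1.960.
With p = 0.5, p(1−p) = 0.25.
n = z²·p(1−p)/E² = 1.960² × 0.2500 / 0.053² = 3.8416 × 0.2500 / 0.002809 ≈ 341.90.
Rounding up gives n = 342.

342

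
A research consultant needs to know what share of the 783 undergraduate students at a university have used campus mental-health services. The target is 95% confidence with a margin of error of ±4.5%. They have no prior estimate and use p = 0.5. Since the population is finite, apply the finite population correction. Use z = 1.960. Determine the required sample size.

Unadjusted: n₀ = 1.960² × 0.50 × 0.50 / 0.045² ≈ 474.27, so n₀ = 475.
Finite population correction with N = 783: n = n₀ / (1 + (n₀−1)/N) = 475 / (1 + 474/783) = 475 / 1.6054 ≈ 295.88.
Rounding up, n = 296.

296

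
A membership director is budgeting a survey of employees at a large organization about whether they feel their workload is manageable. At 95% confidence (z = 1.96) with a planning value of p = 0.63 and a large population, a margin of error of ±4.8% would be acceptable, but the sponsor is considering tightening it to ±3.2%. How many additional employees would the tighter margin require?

At ±4.8%: n = 1.96² × 0.2331 / 0.048² ≈ 388.66 → 389.
At ±3.2%: n = 1.96² × 0.2331 / 0.032² ≈ 874.49 → 875.
Additional respondents: 875 − 389 = 486.

486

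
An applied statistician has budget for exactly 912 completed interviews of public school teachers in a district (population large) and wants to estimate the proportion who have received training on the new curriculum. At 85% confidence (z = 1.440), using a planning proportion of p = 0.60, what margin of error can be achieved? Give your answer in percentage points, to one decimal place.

2.3

SE(p̂) = √[p(1−p)/n] = √[0.2400/912] = 0.01622.
E = z × SE = 1.440 × 0.01622 = 0.02336, or 2.3 percentage points.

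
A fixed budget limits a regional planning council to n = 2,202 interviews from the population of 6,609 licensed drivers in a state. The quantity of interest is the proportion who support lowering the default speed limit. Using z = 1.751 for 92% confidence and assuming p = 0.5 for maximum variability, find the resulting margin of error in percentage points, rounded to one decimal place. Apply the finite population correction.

1.5

Finite-population factor: (N−n)/(N−1) = (6609−2202)/(6609−1) = 0.6669.
SE(p̂) = √[p(1−p)/n · (N−n)/(N−1)] = √[0.2500/2202 × 0.6669] = 0.00870.
E = z × SE = 1.751 × 0.00870 = 0.01524 ≈ 1.5 percentage points.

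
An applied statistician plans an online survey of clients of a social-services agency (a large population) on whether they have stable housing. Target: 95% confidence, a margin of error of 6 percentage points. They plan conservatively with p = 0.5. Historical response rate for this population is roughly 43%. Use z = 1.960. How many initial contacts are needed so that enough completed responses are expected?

621

Completed interviews needed: n₀ = 1.960² × 0.2500 / 0.060² ≈ 266.78 → 267.
At a 43% response rate, contacts needed = 267 / 0.43 ≈ 620.93 → 621.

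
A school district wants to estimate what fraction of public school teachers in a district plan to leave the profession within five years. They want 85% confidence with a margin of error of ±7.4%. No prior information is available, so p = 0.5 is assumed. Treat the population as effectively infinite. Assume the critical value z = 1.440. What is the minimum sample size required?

With p = 0.5, p(1−p) = 0.25.
n = z²·p(1−p)/E² = 1.440² × 0.2500 / 0.074² = 2.0736 × 0.2500 / 0.005476 ≈ 94.67.
Rounding up gives n = 95.

95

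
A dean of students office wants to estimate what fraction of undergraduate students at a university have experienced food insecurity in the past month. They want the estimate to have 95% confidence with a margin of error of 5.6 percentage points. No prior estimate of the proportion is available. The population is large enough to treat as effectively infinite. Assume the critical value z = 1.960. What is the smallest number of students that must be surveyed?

With no prior estimate, use p = 0.5, giving p(1−p) = 0.25.
n = z²·p(1−p)/E² = 1.960² × 0.2500 / 0.056² = 3.8416 × 0.2500 / 0.003136 ≈ 306.25.
Rounding up gives n = 307.

307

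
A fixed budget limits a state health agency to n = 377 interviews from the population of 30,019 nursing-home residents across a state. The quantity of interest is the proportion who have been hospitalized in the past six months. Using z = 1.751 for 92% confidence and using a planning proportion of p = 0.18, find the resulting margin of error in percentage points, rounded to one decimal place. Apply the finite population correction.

Finite-population factor: (N−n)/(N−1) = (30019−377)/(30019−1) = 0.9875.
SE(p̂) = √[p(1−p)/n · (N−n)/(N−1)] = √[0.1476/377 × 0.9875] = 0.01966.
E = z × SE = 1.751 × 0.01966 = 0.03443 ≈ 3.4 percentage points.

3.4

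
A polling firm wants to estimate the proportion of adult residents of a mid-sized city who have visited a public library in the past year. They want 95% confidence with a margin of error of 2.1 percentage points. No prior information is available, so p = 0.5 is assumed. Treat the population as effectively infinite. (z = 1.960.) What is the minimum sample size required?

With p = 0.5, p(1−p) = 0.25.
n = z²·p(1−p)/E² = 1.960² × 0.2500 / 0.021² = 3.8416 × 0.2500 / 0.000441 ≈ 2177.78.
Rounding up gives n = 2178.

2178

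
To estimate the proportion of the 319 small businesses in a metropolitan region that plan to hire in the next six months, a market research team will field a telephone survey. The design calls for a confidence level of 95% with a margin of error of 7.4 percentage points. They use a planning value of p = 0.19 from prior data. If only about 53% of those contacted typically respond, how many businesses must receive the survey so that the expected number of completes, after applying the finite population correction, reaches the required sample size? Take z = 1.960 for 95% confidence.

Completed interviews needed (unadjusted): n₀ = 1.960² × 0.1539 / 0.074² ≈ 107.97 → 108.
FPC for N = 319: n = 108 / (1 + 107/319) = 108 / 1.3354 ≈ 80.87 → 81.
At a 53% response rate, contacts needed = 81 / 0.53 ≈ 152.83 → 153.

153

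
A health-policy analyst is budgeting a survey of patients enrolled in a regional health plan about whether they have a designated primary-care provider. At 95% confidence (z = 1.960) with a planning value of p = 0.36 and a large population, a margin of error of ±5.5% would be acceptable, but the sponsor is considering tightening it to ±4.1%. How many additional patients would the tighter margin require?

234

At ±5.5%: n = 1.960² × 0.2304 / 0.055² ≈ 292.60 → 293.
At ±4.1%: n = 1.960² × 0.2304 / 0.041² ≈ 526.53 → 527.
Additional respondents: 527 − 293 = 234.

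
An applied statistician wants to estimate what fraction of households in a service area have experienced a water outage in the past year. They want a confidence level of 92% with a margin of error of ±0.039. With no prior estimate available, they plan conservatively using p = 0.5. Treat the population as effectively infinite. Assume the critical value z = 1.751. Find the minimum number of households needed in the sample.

504

With p = 0.5, p(1−p) = 0.25.
n = z²·p(1−p)/E² = 1.751² × 0.2500 / 0.039² = 3.0660 × 0.2500 / 0.001521 ≈ 503.94.
Rounding up gives n = 504.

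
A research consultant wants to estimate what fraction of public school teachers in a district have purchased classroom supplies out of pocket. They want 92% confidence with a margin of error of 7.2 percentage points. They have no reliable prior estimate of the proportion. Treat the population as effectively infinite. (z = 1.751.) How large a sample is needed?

148

With no prior estimate, use p = 0.5, giving p(1−p) = 0.25.
n = z²·p(1−p)/E² = 1.751² × 0.2500 / 0.072² = 3.0660 × 0.2500 / 0.005184 ≈ 147.86.
Rounding up gives n = 148.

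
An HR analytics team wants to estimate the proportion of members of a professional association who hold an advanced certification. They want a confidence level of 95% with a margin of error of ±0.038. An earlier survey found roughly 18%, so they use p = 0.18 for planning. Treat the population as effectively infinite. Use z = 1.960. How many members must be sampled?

393

With p = 0.18, p(1−p) = 0.1476.
n = z²·p(1−p)/E² = 1.960² × 0.1476 / 0.038² = 3.8416 × 0.1476 / 0.001444 ≈ 392.67.
Rounding up gives n = 393.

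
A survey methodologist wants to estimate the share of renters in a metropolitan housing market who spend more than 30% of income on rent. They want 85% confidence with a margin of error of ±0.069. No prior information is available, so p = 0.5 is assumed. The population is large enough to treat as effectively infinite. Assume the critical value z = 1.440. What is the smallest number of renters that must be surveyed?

109

With p = 0.5, p(1−p) = 0.25.
n = z²·p(1−p)/E² = 1.440² × 0.2500 / 0.069² = 2.0736 × 0.2500 / 0.004761 ≈ 108.88.
Rounding up gives n = 109.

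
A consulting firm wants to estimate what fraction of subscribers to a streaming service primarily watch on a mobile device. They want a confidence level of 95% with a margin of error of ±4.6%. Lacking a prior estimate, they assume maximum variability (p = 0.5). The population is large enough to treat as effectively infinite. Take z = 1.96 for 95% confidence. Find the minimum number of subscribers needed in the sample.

454

With p = 0.5, p(1−p) = 0.25.
n = z²·p(1−p)/E² = 1.96² × 0.2500 / 0.046² = 3.8416 × 0.2500 / 0.002116 ≈ 453.88.
Rounding up gives n = 454.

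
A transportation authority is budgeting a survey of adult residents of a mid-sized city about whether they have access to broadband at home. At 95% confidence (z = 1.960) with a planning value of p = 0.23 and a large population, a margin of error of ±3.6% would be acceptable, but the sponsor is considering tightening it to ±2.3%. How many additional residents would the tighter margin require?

At ±3.6%: n = 1.960² × 0.1771 / 0.036² ≈ 524.96 → 525.
At ±2.3%: n = 1.960² × 0.1771 / 0.023² ≈ 1286.10 → 1287.
Additional respondents: 1287 − 525 = 762.

762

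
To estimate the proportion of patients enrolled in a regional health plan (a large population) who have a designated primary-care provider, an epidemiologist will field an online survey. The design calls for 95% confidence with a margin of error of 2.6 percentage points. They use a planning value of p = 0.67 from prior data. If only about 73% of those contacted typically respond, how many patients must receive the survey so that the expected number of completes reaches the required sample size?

For 95% confidence, z = 1.960.
Completed interviews needed: n₀ = 1.960² × 0.2211 / 0.026² ≈ 1256.48 → 1257.
At a 73% response rate, contacts needed = 1257 / 0.73 ≈ 1721.92 → 1722.

1722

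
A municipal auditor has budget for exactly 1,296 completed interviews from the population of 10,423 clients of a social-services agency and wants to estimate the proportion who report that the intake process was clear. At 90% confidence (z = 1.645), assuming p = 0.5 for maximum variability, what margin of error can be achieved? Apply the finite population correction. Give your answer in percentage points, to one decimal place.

2.1

Finite-population factor: (N−n)/(N−1) = (10423−1296)/(10423−1) = 0.8757.
SE(p̂) = √[p(1−p)/n · (N−n)/(N−1)] = √[0.2500/1296 × 0.8757] = 0.01300.
E = z × SE = 1.645 × 0.01300 = 0.02138 ≈ 2.1 percentage points.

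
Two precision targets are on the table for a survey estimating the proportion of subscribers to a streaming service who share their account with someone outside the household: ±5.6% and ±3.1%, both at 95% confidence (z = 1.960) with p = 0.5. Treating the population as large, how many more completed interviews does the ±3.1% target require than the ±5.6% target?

At ±5.6%: n = 1.960² × 0.2500 / 0.056² ≈ 306.25 → 307.
At ±3.1%: n = 1.960² × 0.2500 / 0.031² ≈ 999.38 → 1000.
Additional respondents: 1000 − 307 = 693.

693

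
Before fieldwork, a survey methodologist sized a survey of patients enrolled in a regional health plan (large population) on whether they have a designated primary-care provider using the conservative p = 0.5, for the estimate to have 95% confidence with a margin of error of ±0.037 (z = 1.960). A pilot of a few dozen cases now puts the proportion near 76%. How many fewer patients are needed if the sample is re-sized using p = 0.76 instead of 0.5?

Conservative (p = 0.5): n = 1.960² × 0.25 / 0.037² ≈ 701.53 → 702.
Using p = 0.76: p(1−p) = 0.1824, so n = 1.960² × 0.1824 / 0.037² ≈ 511.84 → 512.
Reduction: 702 − 512 = 190.

190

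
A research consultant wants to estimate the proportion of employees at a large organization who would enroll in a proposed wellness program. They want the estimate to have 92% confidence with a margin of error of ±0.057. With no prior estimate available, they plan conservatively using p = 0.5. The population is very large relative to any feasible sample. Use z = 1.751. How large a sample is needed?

236

With p = 0.5, p(1−p) = 0.25.
n = z²·p(1−p)/E² = 1.751² × 0.2500 / 0.057² = 3.0660 × 0.2500 / 0.003249 ≈ 235.92.
Rounding up gives n = 236.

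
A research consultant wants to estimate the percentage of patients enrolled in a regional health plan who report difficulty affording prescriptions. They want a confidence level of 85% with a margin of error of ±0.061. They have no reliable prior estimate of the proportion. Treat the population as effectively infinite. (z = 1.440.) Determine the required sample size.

140

With no prior estimate, use p = 0.5, giving p(1−p) = 0.25.
n = z²·p(1−p)/E² = 1.440² × 0.2500 / 0.061² = 2.0736 × 0.2500 / 0.003721 ≈ 139.32.
Rounding up gives n = 140.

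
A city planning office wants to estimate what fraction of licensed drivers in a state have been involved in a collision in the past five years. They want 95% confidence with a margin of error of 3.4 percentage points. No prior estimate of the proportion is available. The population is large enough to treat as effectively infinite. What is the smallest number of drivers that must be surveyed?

For 95% confidence, z = 1.960.
With no prior estimate, use p = 0.5, giving p(1−p) = 0.25.
n = z²·p(1−p)/E² = 1.960² × 0.2500 / 0.034² = 3.8416 × 0.2500 / 0.001156 ≈ 830.80.
Rounding up gives n = 831.

831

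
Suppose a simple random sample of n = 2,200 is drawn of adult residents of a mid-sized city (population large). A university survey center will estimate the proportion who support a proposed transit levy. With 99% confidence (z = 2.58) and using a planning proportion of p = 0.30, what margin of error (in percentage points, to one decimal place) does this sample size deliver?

2.5

SE(p̂) = √[p(1−p)/n] = √[0.2100/2200] = 0.00977.
E = z × SE = 2.58 × 0.00977 = 0.02521, or 2.5 percentage points.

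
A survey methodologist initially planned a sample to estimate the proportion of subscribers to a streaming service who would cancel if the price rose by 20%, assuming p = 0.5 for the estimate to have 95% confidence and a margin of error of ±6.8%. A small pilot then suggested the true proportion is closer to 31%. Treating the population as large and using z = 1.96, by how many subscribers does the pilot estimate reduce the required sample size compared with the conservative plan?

Conservative (p = 0.5): n = 1.96² × 0.25 / 0.068² ≈ 207.70 → 208.
Using p = 0.31: p(1−p) = 0.2139, so n = 1.96² × 0.2139 / 0.068² ≈ 177.71 → 178.
Reduction: 208 − 178 = 30.

30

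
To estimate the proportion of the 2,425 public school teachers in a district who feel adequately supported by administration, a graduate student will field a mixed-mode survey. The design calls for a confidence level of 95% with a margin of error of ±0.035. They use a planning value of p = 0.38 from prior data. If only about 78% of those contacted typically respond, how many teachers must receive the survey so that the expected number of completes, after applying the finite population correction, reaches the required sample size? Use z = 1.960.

Completed interviews needed (unadjusted): n₀ = 1.960² × 0.2356 / 0.035² ≈ 738.84 → 739.
FPC for N = 2,425: n = 739 / (1 + 738/2425) = 739 / 1.3043 ≈ 566.57 → 567.
At a 78% response rate, contacts needed = 567 / 0.78 ≈ 726.92 → 727.

727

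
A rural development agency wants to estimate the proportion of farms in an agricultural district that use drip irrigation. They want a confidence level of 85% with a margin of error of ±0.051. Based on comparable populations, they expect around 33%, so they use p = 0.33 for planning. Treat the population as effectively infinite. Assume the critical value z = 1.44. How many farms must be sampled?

With p = 0.33, p(1−p) = 0.2211.
n = z²·p(1−p)/E² = 1.44² × 0.2211 / 0.051² = 2.0736 × 0.2211 / 0.002601 ≈ 176.27.
Rounding up gives n = 177.

177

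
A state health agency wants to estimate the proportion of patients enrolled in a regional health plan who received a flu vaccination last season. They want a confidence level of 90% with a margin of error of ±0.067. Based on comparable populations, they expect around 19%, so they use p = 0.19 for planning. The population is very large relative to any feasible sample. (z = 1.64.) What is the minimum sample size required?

With p = 0.19, p(1−p) = 0.1539.
n = z²·p(1−p)/E² = 1.64² × 0.1539 / 0.067² = 2.6896 × 0.1539 / 0.004489 ≈ 92.21.
Rounding up gives n = 93.

93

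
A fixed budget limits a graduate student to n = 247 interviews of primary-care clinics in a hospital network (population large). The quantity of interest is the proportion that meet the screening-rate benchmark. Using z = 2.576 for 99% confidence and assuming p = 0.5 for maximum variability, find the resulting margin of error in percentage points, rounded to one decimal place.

SE(p̂) = √[p(1−p)/n] = √[0.2500/247] = 0.03181.
E = z × SE = 2.576 × 0.03181 = 0.08195, or 8.2 percentage points.

8.2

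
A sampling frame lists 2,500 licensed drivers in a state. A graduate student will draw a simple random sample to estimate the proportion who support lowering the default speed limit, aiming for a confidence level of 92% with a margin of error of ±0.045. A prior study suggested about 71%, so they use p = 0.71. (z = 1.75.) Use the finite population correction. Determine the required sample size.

Unadjusted: n₀ = 1.75² × 0.71 × 0.29 / 0.045² ≈ 311.39, so n₀ = 312.
Finite population correction with N = 2,500: n = n₀ / (1 + (n₀−1)/N) = 312 / (1 + 311/2500) = 312 / 1.1244 ≈ 277.48.
Rounding up, n = 278.

278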